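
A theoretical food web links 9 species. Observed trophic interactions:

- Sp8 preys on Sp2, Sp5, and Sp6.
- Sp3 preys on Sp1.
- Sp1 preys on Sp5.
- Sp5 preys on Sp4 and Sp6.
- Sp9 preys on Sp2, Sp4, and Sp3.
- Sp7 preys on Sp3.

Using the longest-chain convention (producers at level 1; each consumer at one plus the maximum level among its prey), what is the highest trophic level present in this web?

Producers (level 1): Sp6, Sp4, Sp2.
Sp6 → Sp5 → Sp1 → Sp3 → Sp9 gives Sp9 level 5.
No species has a prey at level 5, so no species reaches level 6.

5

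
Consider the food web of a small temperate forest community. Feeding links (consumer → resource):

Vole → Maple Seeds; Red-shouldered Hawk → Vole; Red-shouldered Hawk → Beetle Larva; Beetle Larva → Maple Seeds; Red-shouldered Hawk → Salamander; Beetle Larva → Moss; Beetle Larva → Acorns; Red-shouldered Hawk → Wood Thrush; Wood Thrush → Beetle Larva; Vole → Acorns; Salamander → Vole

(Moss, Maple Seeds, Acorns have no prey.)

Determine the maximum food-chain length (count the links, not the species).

3 links

One longest chain: Maple Seeds → Vole → Salamander → Red-shouldered Hawk.
It has 4 species and 3 links.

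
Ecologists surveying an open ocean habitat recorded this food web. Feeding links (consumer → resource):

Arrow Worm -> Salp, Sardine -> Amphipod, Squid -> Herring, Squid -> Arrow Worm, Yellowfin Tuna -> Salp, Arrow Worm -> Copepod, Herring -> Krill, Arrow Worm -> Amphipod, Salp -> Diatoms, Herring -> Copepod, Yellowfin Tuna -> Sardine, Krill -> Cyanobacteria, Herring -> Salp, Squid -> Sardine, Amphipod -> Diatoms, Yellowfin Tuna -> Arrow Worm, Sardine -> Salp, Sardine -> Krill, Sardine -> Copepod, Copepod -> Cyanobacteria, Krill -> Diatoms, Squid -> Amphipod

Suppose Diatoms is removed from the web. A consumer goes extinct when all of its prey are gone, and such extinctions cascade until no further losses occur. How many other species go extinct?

Remove Diatoms.
Round 1: Amphipod (all prey gone), Salp (all prey gone) → extinct.
No further losses. Total secondary extinctions: 2.

2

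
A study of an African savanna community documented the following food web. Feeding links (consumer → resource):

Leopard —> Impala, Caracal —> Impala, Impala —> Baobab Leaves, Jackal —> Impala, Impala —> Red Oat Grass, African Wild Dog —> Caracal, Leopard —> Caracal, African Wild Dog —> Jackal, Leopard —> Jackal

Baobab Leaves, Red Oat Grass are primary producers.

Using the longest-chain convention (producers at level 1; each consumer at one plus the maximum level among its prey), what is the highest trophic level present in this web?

Producers (level 1): Baobab Leaves, Red Oat Grass.
Baobab Leaves → Impala → Caracal → African Wild Dog gives African Wild Dog level 4.
No species has a prey at level 4, so no species reaches level 5.

4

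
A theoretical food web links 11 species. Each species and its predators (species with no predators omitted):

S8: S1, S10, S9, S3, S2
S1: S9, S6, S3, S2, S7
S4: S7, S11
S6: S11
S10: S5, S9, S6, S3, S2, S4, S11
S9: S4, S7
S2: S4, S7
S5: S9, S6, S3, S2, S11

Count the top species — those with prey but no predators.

Top species (has prey, but nothing eats it): S3, S7, S11.
Count: 3.

3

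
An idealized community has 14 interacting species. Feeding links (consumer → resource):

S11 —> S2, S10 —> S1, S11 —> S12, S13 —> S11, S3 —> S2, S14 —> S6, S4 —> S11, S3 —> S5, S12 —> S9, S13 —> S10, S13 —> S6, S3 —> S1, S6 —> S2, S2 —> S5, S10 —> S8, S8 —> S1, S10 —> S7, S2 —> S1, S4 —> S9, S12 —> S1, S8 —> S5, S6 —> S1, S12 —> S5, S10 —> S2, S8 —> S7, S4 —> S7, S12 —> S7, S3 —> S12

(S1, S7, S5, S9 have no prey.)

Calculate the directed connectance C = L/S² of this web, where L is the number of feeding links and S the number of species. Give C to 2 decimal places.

The web has S = 14 species and L = 28 feeding links.
C = L / S² = 28 / 196 = 0.1429 ≈ 0.14.

C = 0.14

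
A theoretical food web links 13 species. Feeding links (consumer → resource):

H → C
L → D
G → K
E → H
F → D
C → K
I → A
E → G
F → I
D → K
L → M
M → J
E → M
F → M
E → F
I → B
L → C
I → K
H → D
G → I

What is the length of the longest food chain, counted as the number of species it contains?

One longest chain: B → I → G → E.
It has 4 species and 3 links.

4 species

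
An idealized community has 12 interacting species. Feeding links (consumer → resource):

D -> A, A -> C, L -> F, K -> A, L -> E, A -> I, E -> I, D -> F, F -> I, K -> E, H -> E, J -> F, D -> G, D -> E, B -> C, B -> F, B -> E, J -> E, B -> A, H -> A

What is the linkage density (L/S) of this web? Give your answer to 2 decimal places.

L/S = 1.67

There are L = 20 links among S = 12 species.
L/S = 20/12 = 1.6667 ≈ 1.67.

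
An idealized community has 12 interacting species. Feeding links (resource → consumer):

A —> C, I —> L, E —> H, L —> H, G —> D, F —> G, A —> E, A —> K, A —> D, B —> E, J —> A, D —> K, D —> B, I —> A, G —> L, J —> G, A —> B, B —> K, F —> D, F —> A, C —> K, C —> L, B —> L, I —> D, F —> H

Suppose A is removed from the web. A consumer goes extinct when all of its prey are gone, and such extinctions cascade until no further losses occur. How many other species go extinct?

Remove A.
Round 1: C (all prey gone) → extinct.
No further losses. Total secondary extinctions: 1.

1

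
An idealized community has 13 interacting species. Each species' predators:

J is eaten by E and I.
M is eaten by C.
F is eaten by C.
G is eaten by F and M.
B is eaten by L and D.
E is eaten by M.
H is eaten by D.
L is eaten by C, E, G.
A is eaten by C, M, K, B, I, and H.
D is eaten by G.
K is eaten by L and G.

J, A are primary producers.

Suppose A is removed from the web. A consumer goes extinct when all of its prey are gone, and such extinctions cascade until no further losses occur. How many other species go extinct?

7

Remove A.
Round 1: K (all prey gone), H (all prey gone), B (all prey gone) → extinct.
Round 2: D (all prey gone), L (all prey gone) → extinct.
Round 3: G (all prey gone) → extinct.
Round 4: F (all prey gone) → extinct.
No further losses. Total secondary extinctions: 7.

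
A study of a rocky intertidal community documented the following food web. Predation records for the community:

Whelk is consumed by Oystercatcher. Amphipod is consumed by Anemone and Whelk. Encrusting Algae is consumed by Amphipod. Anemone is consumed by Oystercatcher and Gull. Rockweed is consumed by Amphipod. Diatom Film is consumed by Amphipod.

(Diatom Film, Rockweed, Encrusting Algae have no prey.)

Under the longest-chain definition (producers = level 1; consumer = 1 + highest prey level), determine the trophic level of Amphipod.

Diatom Film is a producer → level 1.
Amphipod eats Diatom Film (level 1); other prey at levels: Rockweed 1, Encrusting Algae 1 → level 2.

Trophic level 2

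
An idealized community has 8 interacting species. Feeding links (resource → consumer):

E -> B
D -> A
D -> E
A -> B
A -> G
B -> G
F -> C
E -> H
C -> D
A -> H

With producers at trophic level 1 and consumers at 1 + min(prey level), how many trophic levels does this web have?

Producers (level 1): F.
Following each consumer down to its lowest-level prey: F → C → D → A → H (levels 1 through 5).
All prey of H (A 4, E 4) are at level 4 or above, so H is at level 1 + 4 = 5.
Every consumer has at least one prey at level 4 or below, so none exceeds level 5.

5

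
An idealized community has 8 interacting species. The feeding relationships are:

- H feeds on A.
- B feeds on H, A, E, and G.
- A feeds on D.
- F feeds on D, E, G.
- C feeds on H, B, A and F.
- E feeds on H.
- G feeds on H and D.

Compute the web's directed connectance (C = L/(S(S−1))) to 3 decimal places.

The web has S = 8 species and L = 16 feeding links.
C = L / (S(S−1)) = 16 / 56 = 0.2857 ≈ 0.286.

C = 0.286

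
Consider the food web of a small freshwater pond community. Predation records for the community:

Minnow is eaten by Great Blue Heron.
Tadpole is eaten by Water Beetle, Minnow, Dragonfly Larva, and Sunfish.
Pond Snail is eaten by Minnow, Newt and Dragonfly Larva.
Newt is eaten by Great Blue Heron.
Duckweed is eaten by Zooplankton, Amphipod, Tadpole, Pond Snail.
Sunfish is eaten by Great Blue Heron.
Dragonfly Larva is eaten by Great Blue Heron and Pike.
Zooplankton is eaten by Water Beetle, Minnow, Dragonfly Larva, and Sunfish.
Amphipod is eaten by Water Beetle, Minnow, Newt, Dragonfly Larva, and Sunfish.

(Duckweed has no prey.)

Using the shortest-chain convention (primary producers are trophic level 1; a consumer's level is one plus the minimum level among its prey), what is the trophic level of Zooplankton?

Duckweed is a producer → level 1.
Zooplankton eats Duckweed → level 2.

Trophic level 2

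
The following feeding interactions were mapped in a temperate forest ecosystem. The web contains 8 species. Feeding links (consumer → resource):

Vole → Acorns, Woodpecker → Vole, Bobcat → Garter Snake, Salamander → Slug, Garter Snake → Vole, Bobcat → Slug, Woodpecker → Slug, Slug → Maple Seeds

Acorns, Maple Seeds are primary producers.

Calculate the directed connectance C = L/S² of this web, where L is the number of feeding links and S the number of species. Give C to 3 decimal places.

C = 0.125

The web has S = 8 species and L = 8 feeding links.
C = L / S² = 8 / 64 = 0.1250 ≈ 0.125.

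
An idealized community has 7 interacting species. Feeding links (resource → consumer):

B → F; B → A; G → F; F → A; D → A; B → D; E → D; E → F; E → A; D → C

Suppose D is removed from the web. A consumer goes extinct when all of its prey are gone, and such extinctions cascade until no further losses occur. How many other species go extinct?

1

Remove D.
Round 1: C (all prey gone) → extinct.
No further losses. Total secondary extinctions: 1.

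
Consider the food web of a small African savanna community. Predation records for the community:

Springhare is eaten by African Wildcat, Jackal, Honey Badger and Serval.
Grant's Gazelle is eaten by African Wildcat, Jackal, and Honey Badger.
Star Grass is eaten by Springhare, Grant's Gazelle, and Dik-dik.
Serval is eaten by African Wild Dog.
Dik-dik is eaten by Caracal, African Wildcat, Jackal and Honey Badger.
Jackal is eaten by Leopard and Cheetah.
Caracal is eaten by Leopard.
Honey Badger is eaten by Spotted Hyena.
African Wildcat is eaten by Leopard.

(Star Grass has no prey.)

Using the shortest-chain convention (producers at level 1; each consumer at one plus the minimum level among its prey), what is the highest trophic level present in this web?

Producers (level 1): Star Grass.
Following each consumer down to its lowest-level prey: Star Grass → Grant's Gazelle → Honey Badger → Spotted Hyena (levels 1 through 4).
All prey of Spotted Hyena (Honey Badger 3) are at level 3 or above, so Spotted Hyena is at level 1 + 3 = 4.
Every consumer has at least one prey at level 3 or below, so none exceeds level 4.

4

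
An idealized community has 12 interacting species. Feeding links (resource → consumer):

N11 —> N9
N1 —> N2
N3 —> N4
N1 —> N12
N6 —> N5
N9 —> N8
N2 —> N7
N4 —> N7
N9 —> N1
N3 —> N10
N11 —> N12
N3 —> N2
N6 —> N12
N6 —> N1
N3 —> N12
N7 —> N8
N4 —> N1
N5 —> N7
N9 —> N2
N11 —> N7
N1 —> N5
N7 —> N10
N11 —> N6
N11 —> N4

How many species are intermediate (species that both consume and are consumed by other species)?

7

Intermediate species (has both prey and predators): N4, N6, N9, N1, N2, N5, N7.
Count: 7.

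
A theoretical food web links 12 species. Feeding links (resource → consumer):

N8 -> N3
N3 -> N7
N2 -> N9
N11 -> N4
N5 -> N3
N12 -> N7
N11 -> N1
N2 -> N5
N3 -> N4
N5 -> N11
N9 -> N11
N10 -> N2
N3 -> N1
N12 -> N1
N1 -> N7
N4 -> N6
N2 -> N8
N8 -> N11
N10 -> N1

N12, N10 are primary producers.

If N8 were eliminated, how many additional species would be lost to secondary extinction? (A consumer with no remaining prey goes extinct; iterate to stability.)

Remove N8.
Every predator of it retains at least one other prey: N3 still has N5; N11 still has N5, N9.
No consumer loses all prey, so no secondary extinctions occur.

0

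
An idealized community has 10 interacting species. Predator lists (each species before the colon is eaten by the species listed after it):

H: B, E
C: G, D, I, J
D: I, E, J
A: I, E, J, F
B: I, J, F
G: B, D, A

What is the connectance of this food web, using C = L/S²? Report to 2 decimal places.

The web has S = 10 species and L = 19 feeding links.
C = L / S² = 19 / 100 = 0.1900 ≈ 0.19.

C = 0.19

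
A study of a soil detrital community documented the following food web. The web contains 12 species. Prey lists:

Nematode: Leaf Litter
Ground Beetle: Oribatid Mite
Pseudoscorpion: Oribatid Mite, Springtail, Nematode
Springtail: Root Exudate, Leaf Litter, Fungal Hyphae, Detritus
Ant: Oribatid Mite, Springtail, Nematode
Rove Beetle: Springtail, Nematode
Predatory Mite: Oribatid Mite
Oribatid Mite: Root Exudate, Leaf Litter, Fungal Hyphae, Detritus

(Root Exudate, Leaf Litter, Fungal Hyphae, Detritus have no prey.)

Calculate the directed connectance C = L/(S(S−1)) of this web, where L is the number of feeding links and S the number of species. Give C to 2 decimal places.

C = 0.14

The web has S = 12 species and L = 19 feeding links.
C = L / (S(S−1)) = 19 / 132 = 0.1439 ≈ 0.14.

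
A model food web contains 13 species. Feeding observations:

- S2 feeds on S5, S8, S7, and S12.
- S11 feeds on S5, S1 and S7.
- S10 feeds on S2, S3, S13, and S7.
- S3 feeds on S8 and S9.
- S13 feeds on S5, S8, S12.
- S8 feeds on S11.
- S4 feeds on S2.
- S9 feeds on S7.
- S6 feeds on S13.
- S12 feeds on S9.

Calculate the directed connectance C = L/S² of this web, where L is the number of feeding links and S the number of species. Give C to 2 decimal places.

The web has S = 13 species and L = 21 feeding links.
C = L / S² = 21 / 169 = 0.1243 ≈ 0.12.

C = 0.12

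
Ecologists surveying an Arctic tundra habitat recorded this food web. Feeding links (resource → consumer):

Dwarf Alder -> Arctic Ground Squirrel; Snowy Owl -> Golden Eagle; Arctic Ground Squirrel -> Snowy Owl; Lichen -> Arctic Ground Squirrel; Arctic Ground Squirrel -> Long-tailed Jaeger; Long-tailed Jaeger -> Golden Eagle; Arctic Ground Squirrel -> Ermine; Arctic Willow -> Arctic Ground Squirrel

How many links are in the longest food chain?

3 links

One longest chain: Dwarf Alder → Arctic Ground Squirrel → Snowy Owl → Golden Eagle.
It has 4 species and 3 links.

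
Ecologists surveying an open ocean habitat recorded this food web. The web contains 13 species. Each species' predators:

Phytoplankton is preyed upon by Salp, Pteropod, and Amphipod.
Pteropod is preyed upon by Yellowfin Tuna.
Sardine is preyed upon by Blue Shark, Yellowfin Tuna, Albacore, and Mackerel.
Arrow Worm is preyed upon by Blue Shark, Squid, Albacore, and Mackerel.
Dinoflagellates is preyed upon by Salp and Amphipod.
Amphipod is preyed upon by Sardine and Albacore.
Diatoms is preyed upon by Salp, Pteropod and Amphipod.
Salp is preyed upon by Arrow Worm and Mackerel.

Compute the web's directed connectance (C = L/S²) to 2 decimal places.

The web has S = 13 species and L = 21 feeding links.
C = L / S² = 21 / 169 = 0.1243 ≈ 0.12.

C = 0.12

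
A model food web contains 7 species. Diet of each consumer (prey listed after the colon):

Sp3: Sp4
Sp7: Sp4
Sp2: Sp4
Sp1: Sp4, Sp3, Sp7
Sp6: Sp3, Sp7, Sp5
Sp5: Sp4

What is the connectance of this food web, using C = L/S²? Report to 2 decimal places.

The web has S = 7 species and L = 10 feeding links.
C = L / S² = 10 / 49 = 0.2041 ≈ 0.20.

C = 0.20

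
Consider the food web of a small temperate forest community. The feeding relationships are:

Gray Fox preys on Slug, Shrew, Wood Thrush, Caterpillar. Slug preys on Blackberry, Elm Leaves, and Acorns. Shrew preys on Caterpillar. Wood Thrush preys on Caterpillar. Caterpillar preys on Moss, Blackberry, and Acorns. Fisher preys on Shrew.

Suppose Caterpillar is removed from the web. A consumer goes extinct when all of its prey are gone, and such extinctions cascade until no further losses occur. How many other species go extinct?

3

Remove Caterpillar.
Round 1: Wood Thrush (all prey gone), Shrew (all prey gone) → extinct.
Round 2: Fisher (all prey gone) → extinct.
No further losses. Total secondary extinctions: 3.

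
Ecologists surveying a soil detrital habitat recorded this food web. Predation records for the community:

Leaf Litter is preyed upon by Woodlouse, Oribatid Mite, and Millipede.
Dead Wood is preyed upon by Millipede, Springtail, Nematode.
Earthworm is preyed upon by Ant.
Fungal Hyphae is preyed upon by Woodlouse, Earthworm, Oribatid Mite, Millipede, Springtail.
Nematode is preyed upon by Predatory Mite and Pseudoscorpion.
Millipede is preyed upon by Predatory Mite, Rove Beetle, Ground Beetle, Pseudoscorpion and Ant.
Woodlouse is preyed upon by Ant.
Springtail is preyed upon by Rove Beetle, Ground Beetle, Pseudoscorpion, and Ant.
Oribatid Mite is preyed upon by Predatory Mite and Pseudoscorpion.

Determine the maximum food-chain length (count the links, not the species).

2 links

One longest chain: Fungal Hyphae → Springtail → Ant.
It has 3 species and 2 links.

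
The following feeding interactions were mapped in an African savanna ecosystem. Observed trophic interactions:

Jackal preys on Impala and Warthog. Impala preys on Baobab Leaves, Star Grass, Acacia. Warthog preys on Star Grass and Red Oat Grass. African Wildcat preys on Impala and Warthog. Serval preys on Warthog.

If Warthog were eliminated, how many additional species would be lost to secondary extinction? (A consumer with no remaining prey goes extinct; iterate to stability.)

1

Remove Warthog.
Round 1: Serval (all prey gone) → extinct.
No further losses. Total secondary extinctions: 1.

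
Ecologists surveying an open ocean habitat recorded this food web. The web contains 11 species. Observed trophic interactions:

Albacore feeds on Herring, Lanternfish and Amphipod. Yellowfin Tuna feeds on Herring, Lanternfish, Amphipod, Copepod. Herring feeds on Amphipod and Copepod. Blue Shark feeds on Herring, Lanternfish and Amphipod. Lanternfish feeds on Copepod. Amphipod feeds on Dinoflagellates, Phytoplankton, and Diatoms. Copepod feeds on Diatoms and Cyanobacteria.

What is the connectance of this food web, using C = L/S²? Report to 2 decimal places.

C = 0.15

The web has S = 11 species and L = 18 feeding links.
C = L / S² = 18 / 121 = 0.1488 ≈ 0.15.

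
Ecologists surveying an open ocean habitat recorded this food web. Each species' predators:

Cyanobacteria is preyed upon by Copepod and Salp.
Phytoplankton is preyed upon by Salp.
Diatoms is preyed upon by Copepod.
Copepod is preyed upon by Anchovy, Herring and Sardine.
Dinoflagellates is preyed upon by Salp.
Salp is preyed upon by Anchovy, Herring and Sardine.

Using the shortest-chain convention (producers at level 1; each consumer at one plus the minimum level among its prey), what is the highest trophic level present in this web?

3

Producers (level 1): Cyanobacteria, Phytoplankton, Dinoflagellates, Diatoms.
Following each consumer down to its lowest-level prey: Cyanobacteria → Copepod → Herring (levels 1 through 3).
All prey of Herring (Copepod 2, Salp 2) are at level 2 or above, so Herring is at level 1 + 2 = 3.
Every consumer has at least one prey at level 2 or below, so none exceeds level 3.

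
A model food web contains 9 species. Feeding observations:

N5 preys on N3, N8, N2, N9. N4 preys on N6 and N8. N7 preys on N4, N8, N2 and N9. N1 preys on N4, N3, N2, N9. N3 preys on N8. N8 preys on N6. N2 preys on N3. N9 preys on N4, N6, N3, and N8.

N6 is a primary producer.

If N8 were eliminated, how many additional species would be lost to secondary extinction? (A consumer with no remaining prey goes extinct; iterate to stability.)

Remove N8.
Round 1: N3 (all prey gone) → extinct.
Round 2: N2 (all prey gone) → extinct.
No further losses. Total secondary extinctions: 2.

2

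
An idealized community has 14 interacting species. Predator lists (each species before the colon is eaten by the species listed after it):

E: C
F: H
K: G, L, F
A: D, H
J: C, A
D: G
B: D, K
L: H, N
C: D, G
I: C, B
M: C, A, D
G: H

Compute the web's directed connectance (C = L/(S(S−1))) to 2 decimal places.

C = 0.12

The web has S = 14 species and L = 22 feeding links.
C = L / (S(S−1)) = 22 / 182 = 0.1209 ≈ 0.12.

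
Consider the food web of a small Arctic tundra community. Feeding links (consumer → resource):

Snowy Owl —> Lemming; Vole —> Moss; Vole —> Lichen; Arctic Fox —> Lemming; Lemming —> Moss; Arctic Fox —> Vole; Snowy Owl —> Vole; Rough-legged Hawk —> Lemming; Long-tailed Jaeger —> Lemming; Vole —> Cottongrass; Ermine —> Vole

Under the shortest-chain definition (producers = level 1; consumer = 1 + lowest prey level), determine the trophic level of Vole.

Trophic level 2

Cottongrass is a producer → level 1.
Vole eats Cottongrass → level 2.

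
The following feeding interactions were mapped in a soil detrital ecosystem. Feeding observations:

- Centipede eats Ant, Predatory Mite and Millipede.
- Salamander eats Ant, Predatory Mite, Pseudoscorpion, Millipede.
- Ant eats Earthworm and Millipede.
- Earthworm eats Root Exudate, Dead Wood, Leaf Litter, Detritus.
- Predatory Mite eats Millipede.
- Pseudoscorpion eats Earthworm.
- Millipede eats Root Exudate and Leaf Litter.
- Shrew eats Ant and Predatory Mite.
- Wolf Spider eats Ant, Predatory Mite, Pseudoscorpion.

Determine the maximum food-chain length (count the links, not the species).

One longest chain: Dead Wood → Earthworm → Ant → Centipede.
It has 4 species and 3 links.

3 links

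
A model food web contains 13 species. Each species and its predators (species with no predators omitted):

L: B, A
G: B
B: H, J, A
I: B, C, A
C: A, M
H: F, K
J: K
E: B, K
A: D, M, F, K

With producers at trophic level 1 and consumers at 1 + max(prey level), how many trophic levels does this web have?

Producers (level 1): G, E, L, I.
G → B → A → D gives D level 4.
No species has a prey at level 4, so no species reaches level 5.

4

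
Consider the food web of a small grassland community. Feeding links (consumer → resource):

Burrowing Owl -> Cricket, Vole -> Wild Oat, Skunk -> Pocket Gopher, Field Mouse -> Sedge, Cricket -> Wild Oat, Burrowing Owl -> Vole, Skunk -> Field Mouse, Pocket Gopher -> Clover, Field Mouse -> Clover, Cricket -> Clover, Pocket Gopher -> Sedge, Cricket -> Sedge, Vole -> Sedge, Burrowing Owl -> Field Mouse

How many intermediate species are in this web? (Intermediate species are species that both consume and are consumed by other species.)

4

Intermediate species (has both prey and predators): Vole, Cricket, Field Mouse, Pocket Gopher.
Count: 4.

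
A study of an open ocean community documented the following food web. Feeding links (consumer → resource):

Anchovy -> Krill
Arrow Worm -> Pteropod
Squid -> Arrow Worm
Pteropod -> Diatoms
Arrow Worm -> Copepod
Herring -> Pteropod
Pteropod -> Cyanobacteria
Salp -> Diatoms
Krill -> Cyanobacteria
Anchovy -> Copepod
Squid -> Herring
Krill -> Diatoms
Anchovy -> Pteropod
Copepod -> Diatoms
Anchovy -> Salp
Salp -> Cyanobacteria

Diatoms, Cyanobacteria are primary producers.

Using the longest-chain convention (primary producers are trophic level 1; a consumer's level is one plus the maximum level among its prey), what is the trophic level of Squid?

Trophic level 4

Diatoms is a producer → level 1.
Copepod eats Diatoms → level 2.
Arrow Worm eats Copepod (level 2); other prey at levels: Pteropod 2 → level 3.
Squid eats Arrow Worm (level 3); other prey at levels: Herring 3 → level 4.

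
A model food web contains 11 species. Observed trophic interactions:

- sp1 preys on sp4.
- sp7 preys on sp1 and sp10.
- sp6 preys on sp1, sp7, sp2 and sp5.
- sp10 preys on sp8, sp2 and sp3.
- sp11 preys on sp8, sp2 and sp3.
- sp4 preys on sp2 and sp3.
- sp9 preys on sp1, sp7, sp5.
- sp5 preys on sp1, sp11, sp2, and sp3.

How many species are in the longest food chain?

One longest chain: sp2 → sp4 → sp1 → sp7 → sp6.
It has 5 species and 4 links.

5 species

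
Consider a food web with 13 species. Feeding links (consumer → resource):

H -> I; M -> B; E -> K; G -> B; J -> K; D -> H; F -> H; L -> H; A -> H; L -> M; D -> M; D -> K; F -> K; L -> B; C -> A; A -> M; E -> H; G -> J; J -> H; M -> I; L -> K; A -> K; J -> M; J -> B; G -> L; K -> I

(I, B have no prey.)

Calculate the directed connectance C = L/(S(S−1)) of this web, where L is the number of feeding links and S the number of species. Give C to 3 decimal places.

C = 0.167

The web has S = 13 species and L = 26 feeding links.
C = L / (S(S−1)) = 26 / 156 = 0.1667 ≈ 0.167.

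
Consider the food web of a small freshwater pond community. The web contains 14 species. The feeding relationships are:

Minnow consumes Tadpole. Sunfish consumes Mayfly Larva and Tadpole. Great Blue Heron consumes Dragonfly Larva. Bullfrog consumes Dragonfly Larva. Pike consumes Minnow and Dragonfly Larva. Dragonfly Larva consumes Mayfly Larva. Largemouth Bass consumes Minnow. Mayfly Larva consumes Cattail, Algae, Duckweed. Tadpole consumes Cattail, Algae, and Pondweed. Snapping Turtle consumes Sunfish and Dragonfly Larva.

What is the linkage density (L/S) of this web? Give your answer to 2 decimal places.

L/S = 1.21

There are L = 17 links among S = 14 species.
L/S = 17/14 = 1.2143 ≈ 1.21.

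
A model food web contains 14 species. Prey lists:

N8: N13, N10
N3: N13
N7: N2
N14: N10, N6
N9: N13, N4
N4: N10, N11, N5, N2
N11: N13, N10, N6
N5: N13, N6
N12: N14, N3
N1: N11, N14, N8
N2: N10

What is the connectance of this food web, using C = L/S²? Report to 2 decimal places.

The web has S = 14 species and L = 23 feeding links.
C = L / S² = 23 / 196 = 0.1173 ≈ 0.12.

C = 0.12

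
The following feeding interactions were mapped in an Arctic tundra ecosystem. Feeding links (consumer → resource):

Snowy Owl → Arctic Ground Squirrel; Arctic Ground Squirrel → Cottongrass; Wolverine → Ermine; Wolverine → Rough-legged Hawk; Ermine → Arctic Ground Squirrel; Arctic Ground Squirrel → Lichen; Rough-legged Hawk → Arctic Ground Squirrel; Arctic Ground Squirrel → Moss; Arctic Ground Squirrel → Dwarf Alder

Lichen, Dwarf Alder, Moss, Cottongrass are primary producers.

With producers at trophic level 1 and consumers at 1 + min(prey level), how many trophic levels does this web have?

Producers (level 1): Lichen, Dwarf Alder, Moss, Cottongrass.
Following each consumer down to its lowest-level prey: Lichen → Arctic Ground Squirrel → Ermine → Wolverine (levels 1 through 4).
All prey of Wolverine (Ermine 3, Rough-legged Hawk 3) are at level 3 or above, so Wolverine is at level 1 + 3 = 4.
Every consumer has at least one prey at level 3 or below, so none exceeds level 4.

4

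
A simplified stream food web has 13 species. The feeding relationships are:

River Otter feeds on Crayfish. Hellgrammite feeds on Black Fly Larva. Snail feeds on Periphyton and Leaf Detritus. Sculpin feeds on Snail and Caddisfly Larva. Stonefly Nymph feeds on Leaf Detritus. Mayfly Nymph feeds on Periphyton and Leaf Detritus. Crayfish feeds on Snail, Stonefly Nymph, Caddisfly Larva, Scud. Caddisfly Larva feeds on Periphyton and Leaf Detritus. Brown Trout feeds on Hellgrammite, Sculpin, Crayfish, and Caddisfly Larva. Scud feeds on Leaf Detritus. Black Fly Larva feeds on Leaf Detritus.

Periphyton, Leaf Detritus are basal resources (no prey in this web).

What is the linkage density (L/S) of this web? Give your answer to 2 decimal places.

L/S = 1.62

There are L = 21 links among S = 13 species.
L/S = 21/13 = 1.6154 ≈ 1.62.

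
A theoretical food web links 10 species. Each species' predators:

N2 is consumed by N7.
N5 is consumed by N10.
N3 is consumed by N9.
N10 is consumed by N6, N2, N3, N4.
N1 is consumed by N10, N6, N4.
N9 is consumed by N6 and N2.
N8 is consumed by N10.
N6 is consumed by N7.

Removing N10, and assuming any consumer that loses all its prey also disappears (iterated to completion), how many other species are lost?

3

Remove N10.
Round 1: N3 (all prey gone) → extinct.
Round 2: N9 (all prey gone) → extinct.
Round 3: N2 (all prey gone) → extinct.
No further losses. Total secondary extinctions: 3.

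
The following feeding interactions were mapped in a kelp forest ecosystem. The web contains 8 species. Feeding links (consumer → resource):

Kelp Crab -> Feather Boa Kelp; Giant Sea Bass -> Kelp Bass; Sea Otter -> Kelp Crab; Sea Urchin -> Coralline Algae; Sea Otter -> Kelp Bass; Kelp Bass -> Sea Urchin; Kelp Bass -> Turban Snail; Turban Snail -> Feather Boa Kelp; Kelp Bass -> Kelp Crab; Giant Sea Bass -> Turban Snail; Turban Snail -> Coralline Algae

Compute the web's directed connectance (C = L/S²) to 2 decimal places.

C = 0.17

The web has S = 8 species and L = 11 feeding links.
C = L / S² = 11 / 64 = 0.1719 ≈ 0.17.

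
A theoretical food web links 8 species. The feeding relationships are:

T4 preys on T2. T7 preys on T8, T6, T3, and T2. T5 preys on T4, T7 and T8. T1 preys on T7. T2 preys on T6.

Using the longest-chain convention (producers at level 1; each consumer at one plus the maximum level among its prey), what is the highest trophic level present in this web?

4

Producers (level 1): T8, T3, T6.
T6 → T2 → T4 → T5 gives T5 level 4.
No species has a prey at level 4, so no species reaches level 5.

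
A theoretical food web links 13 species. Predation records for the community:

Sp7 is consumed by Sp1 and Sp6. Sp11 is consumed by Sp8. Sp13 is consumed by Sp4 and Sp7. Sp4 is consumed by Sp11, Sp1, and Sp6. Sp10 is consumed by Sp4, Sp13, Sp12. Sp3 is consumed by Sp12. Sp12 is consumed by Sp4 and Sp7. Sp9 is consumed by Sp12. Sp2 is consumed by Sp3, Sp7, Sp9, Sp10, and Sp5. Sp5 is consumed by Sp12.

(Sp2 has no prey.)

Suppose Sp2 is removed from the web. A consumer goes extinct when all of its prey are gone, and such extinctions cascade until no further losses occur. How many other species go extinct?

Remove Sp2.
Round 1: Sp5 (all prey gone), Sp3 (all prey gone), Sp10 (all prey gone), Sp9 (all prey gone) → extinct.
Round 2: Sp12 (all prey gone), Sp13 (all prey gone) → extinct.
Round 3: Sp4 (all prey gone), Sp7 (all prey gone) → extinct.
Round 4: Sp11 (all prey gone), Sp6 (all prey gone), Sp1 (all prey gone) → extinct.
Round 5: Sp8 (all prey gone) → extinct.
No further losses. Total secondary extinctions: 12.

12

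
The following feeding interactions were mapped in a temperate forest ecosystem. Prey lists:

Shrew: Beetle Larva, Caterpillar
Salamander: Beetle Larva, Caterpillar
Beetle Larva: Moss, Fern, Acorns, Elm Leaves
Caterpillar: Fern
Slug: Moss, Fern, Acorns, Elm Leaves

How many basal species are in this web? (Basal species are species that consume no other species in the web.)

Basal species (no prey listed): Moss, Fern, Acorns, Elm Leaves.
Count: 4.

4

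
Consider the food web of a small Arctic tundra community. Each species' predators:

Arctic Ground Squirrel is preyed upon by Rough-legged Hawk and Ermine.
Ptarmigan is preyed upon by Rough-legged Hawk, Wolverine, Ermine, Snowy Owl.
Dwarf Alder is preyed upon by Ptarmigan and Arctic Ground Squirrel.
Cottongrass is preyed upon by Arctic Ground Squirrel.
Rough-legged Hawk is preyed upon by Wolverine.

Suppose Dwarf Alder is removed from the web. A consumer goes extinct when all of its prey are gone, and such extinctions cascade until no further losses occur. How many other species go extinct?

2

Remove Dwarf Alder.
Round 1: Ptarmigan (all prey gone) → extinct.
Round 2: Snowy Owl (all prey gone) → extinct.
No further losses. Total secondary extinctions: 2.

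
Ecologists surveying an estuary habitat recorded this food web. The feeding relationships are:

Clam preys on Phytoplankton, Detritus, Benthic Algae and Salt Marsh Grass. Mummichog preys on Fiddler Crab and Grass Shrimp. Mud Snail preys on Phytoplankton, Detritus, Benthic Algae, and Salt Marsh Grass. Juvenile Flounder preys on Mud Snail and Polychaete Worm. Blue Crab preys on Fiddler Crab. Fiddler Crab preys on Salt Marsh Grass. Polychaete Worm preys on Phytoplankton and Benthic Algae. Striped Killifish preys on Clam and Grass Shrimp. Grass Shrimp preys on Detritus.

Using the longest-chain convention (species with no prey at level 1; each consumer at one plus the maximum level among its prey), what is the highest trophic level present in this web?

Basal resources (level 1): Phytoplankton, Salt Marsh Grass, Detritus, Benthic Algae.
Salt Marsh Grass → Fiddler Crab → Blue Crab gives Blue Crab level 3.
No species has a prey at level 3, so no species reaches level 4.

3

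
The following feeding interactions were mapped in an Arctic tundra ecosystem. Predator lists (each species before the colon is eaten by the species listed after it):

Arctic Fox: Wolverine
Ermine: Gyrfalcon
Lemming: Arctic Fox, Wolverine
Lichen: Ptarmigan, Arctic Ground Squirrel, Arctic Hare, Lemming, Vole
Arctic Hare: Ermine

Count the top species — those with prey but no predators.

Top species (has prey, but nothing eats it): Ptarmigan, Arctic Ground Squirrel, Vole, Wolverine, Gyrfalcon.
Count: 5.

5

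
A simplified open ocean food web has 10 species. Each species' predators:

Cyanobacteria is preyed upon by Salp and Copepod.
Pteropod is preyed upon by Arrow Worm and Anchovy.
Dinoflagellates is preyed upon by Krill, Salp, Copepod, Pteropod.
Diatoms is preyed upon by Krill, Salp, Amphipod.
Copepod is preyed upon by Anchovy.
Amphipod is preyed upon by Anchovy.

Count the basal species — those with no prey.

Basal species (no prey listed): Diatoms, Cyanobacteria, Dinoflagellates.
Count: 3.

3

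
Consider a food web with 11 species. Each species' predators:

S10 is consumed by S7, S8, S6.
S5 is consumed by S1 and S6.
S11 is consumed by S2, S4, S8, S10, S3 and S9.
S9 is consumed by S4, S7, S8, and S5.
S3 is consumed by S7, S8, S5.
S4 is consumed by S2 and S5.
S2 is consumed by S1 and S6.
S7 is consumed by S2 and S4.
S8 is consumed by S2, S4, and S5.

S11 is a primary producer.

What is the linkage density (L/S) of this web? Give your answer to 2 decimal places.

There are L = 27 links among S = 11 species.
L/S = 27/11 = 2.4545 ≈ 2.45.

L/S = 2.45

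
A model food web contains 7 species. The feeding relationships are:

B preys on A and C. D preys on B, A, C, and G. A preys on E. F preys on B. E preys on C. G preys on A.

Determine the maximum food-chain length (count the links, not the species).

4 links

One longest chain: C → E → A → B → F.
It has 5 species and 4 links.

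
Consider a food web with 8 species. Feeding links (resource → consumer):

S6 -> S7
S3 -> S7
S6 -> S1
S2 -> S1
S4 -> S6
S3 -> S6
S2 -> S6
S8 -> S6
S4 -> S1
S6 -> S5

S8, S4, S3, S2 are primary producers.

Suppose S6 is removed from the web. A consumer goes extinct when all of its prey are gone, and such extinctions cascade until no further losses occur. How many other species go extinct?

1

Remove S6.
Round 1: S5 (all prey gone) → extinct.
No further losses. Total secondary extinctions: 1.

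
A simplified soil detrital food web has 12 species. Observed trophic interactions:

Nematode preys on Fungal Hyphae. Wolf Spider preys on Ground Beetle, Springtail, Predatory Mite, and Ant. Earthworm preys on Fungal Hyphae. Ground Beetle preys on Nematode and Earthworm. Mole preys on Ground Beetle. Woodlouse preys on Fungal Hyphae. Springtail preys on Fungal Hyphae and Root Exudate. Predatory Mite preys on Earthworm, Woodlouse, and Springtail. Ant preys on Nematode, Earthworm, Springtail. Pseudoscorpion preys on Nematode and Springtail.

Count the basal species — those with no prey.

2

Basal species (no prey listed): Fungal Hyphae, Root Exudate.
Count: 2.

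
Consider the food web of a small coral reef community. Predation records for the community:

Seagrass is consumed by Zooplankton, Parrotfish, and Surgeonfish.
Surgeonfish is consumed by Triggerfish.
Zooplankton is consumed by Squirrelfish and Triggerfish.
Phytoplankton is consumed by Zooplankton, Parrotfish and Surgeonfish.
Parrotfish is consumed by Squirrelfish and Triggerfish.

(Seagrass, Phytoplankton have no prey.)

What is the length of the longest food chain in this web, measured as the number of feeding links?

2 links

One longest chain: Seagrass → Parrotfish → Squirrelfish.
It has 3 species and 2 links.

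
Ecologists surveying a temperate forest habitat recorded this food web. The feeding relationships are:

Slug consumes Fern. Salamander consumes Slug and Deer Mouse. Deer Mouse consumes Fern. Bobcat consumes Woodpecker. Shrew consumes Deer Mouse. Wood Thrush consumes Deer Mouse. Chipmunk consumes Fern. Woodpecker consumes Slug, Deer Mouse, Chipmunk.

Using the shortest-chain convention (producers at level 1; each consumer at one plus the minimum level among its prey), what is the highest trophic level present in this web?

Producers (level 1): Fern.
Following each consumer down to its lowest-level prey: Fern → Chipmunk → Woodpecker → Bobcat (levels 1 through 4).
All prey of Bobcat (Woodpecker 3) are at level 3 or above, so Bobcat is at level 1 + 3 = 4.
Every consumer has at least one prey at level 3 or below, so none exceeds level 4.

4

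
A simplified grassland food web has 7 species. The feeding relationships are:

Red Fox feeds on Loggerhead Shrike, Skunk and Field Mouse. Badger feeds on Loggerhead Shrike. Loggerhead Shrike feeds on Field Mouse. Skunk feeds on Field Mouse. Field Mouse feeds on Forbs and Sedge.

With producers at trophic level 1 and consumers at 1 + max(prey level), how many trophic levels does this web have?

Producers (level 1): Forbs, Sedge.
Forbs → Field Mouse → Loggerhead Shrike → Red Fox gives Red Fox level 4.
No species has a prey at level 4, so no species reaches level 5.

4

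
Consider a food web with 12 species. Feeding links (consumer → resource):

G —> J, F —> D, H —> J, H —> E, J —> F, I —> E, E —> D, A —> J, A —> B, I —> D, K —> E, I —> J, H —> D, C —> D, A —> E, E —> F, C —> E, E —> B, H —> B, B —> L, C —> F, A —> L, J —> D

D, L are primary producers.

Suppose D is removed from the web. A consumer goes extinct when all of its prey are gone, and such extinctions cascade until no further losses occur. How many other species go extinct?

Remove D.
Round 1: F (all prey gone) → extinct.
Round 2: J (all prey gone) → extinct.
Round 3: G (all prey gone) → extinct.
No further losses. Total secondary extinctions: 3.

3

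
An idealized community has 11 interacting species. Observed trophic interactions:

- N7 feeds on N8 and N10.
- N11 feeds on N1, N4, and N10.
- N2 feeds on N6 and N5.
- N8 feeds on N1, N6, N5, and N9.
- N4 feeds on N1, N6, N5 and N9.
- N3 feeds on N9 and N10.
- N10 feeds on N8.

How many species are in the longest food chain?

One longest chain: N6 → N8 → N10 → N11.
It has 4 species and 3 links.

4 species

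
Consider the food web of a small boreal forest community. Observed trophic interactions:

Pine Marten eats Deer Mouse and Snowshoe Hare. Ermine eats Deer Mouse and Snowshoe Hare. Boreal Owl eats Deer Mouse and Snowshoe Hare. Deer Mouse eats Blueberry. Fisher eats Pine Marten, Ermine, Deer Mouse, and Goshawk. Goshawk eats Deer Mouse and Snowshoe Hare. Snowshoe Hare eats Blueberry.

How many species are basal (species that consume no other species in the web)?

Basal species (no prey listed): Blueberry.
Count: 1.

1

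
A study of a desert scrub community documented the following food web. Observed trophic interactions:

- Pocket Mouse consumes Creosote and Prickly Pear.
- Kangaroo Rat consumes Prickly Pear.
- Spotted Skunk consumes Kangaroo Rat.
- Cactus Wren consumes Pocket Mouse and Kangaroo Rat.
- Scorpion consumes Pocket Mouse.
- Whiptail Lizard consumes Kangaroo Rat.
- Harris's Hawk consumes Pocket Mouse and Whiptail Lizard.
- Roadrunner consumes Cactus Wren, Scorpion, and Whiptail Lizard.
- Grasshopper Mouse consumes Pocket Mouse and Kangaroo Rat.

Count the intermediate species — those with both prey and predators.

Intermediate species (has both prey and predators): Pocket Mouse, Kangaroo Rat, Scorpion, Whiptail Lizard, Cactus Wren.
Count: 5.

5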